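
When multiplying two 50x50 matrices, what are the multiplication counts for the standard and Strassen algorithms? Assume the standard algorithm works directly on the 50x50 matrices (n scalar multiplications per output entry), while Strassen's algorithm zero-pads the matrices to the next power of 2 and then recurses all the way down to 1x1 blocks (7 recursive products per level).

Matrix multiplication for 50x50 matrices:

Strassen's algorithm requires power-of-2 dimensions. Pad 50x50 to 64x64 (next power of 2).

Standard algorithm: 50^3 = 125000 multiplications
Strassen's algorithm: 7^(log2(64)) = 7^6 = 117649 multiplications
Savings: 125000 - 117649 = 7351 multiplications

Standard: 125000 multiplications (50^3). Strassen: 117649 multiplications (7^6, after padding to 64x64). Strassen reduces 8 recursive multiplications to 7 at each level.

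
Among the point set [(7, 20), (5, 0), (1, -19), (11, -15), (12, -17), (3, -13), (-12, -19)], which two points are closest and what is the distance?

Computing all pairwise distances among 7 points:

d((7, 20), (5, 0)) = 20.0998
d((7, 20), (1, -19)) = 39.4588
d((7, 20), (11, -15)) = 35.2278
d((7, 20), (12, -17)) = 37.3363
d((7, 20), (3, -13)) = 33.2415
d((7, 20), (-12, -19)) = 43.382
d((5, 0), (1, -19)) = 19.4165
d((5, 0), (11, -15)) = 16.1555
d((5, 0), (12, -17)) = 18.3848
d((5, 0), (3, -13)) = 13.1529
d((5, 0), (-12, -19)) = 25.4951
d((1, -19), (11, -15)) = 10.7703
d((1, -19), (12, -17)) = 11.1803
d((1, -19), (3, -13)) = 6.3246
d((1, -19), (-12, -19)) = 13.0
d((11, -15), (12, -17)) = 2.2361 <-- minimum
d((11, -15), (3, -13)) = 8.2462
d((11, -15), (-12, -19)) = 23.3452
d((12, -17), (3, -13)) = 9.8489
d((12, -17), (-12, -19)) = 24.0832
d((3, -13), (-12, -19)) = 16.1555

Closest pair: (11, -15) and (12, -17) with distance 2.2361

The closest pair is (11, -15) and (12, -17) with Euclidean distance 2.2361. For 7 points, brute-force pairwise comparison is shown above. For large n, the divide-and-conquer algorithm (sort by x, recurse on halves, check the dividing strip) achieves O(n log n).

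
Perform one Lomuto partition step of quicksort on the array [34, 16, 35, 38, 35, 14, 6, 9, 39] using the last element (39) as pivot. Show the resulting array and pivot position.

Lomuto partition with pivot = 39:

Initial array: [34, 16, 35, 38, 35, 14, 6, 9, 39]

arr[0]=34 <= 39: swap with position 0, array becomes [34, 16, 35, 38, 35, 14, 6, 9, 39]
arr[1]=16 <= 39: swap with position 1, array becomes [34, 16, 35, 38, 35, 14, 6, 9, 39]
arr[2]=35 <= 39: swap with position 2, array becomes [34, 16, 35, 38, 35, 14, 6, 9, 39]
arr[3]=38 <= 39: swap with position 3, array becomes [34, 16, 35, 38, 35, 14, 6, 9, 39]
arr[4]=35 <= 39: swap with position 4, array becomes [34, 16, 35, 38, 35, 14, 6, 9, 39]
arr[5]=14 <= 39: swap with position 5, array becomes [34, 16, 35, 38, 35, 14, 6, 9, 39]
arr[6]=6 <= 39: swap with position 6, array becomes [34, 16, 35, 38, 35, 14, 6, 9, 39]
arr[7]=9 <= 39: swap with position 7, array becomes [34, 16, 35, 38, 35, 14, 6, 9, 39]

Place pivot at position 8: [34, 16, 35, 38, 35, 14, 6, 9, 39]
Pivot position: 8

After partitioning with pivot 39, the array becomes [34, 16, 35, 38, 35, 14, 6, 9, 39]. The pivot is placed at index 8. All elements to the left of the pivot are <= 39, and all elements to the right are > 39.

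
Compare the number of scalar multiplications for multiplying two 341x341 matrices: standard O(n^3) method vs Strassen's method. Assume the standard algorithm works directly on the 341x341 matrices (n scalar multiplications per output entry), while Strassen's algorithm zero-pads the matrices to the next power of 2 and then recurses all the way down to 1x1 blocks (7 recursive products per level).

Matrix multiplication for 341x341 matrices:

Strassen's algorithm requires power-of-2 dimensions. Pad 341x341 to 512x512 (next power of 2).

Standard algorithm: 341^3 = 39651821 multiplications
Strassen's algorithm: 7^(log2(512)) = 7^9 = 40353607 multiplications
Difference: 39651821 - 40353607 = -701786 (Strassen uses MORE here due to padding overhead — for small or just-over-power-of-2 n, padding can outweigh the per-level savings)

Standard: 39651821 multiplications (341^3). Strassen: 40353607 multiplications (7^9, after padding to 512x512). Strassen reduces 8 recursive multiplications to 7 at each level.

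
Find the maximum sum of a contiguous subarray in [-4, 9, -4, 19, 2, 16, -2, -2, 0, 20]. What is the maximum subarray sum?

Using Kadane's algorithm on [-4, 9, -4, 19, 2, 16, -2, -2, 0, 20]:

Scanning through the array:
Position 1 (value 9): max_ending_here = 9, max_so_far = 9
Position 2 (value -4): max_ending_here = 5, max_so_far = 9
Position 3 (value 19): max_ending_here = 24, max_so_far = 24
Position 4 (value 2): max_ending_here = 26, max_so_far = 26
Position 5 (value 16): max_ending_here = 42, max_so_far = 42
Position 6 (value -2): max_ending_here = 40, max_so_far = 42
Position 7 (value -2): max_ending_here = 38, max_so_far = 42
Position 8 (value 0): max_ending_here = 38, max_so_far = 42
Position 9 (value 20): max_ending_here = 58, max_so_far = 58

Maximum subarray: [9, -4, 19, 2, 16, -2, -2, 0, 20]
Maximum sum: 58

The maximum subarray is [9, -4, 19, 2, 16, -2, -2, 0, 20] with sum 58. This subarray runs from index 1 to index 9.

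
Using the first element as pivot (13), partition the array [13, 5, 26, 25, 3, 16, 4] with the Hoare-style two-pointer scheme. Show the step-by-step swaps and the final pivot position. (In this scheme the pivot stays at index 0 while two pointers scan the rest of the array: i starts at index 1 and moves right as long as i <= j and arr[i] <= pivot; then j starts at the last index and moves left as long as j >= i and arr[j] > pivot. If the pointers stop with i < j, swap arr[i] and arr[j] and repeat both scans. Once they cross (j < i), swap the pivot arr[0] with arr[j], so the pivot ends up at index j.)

Hoare-style two-pointer partition with pivot = 13:

Initial array: [13, 5, 26, 25, 3, 16, 4]

Pointers start at i = 1, j = 6.
i stops at index 2 (arr[2]=26 > 13), j stops at index 6 (arr[6]=4 <= 13): swap arr[2] and arr[6], array becomes [13, 5, 4, 25, 3, 16, 26]
i stops at index 3 (arr[3]=25 > 13), j stops at index 4 (arr[4]=3 <= 13): swap arr[3] and arr[4], array becomes [13, 5, 4, 3, 25, 16, 26]
i ends at 4, j ends at 3: the pointers have crossed (j < i), so scanning stops.

Swap pivot arr[0] with arr[3] to place pivot at position 3: [3, 5, 4, 13, 25, 16, 26]
Pivot position: 3

After partitioning with pivot 13, the array becomes [3, 5, 4, 13, 25, 16, 26]. The pivot is placed at index 3. All elements to the left of the pivot are <= 13, and all elements to the right are > 13.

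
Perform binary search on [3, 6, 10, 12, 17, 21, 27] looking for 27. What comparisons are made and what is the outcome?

Binary search for 27 in [3, 6, 10, 12, 17, 21, 27]:

lo=0, hi=6, mid=3, arr[mid]=12 -> 12 < 27, search right half
lo=4, hi=6, mid=5, arr[mid]=21 -> 21 < 27, search right half
lo=6, hi=6, mid=6, arr[mid]=27 -> Found target at index 6!

Binary search finds 27 at index 6 after 3 comparisons. The search repeatedly halves the search space by comparing with the middle element.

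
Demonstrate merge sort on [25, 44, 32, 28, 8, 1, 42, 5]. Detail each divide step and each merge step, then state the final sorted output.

Merge sort trace:

Split: [25, 44, 32, 28, 8, 1, 42, 5] -> [25, 44, 32, 28] and [8, 1, 42, 5]
  Split: [25, 44, 32, 28] -> [25, 44] and [32, 28]
    Split: [25, 44] -> [25] and [44]
    Merge: [25] + [44] -> [25, 44]
    Split: [32, 28] -> [32] and [28]
    Merge: [32] + [28] -> [28, 32]
  Merge: [25, 44] + [28, 32] -> [25, 28, 32, 44]
  Split: [8, 1, 42, 5] -> [8, 1] and [42, 5]
    Split: [8, 1] -> [8] and [1]
    Merge: [8] + [1] -> [1, 8]
    Split: [42, 5] -> [42] and [5]
    Merge: [42] + [5] -> [5, 42]
  Merge: [1, 8] + [5, 42] -> [1, 5, 8, 42]
Merge: [25, 28, 32, 44] + [1, 5, 8, 42] -> [1, 5, 8, 25, 28, 32, 42, 44]

Final sorted array: [1, 5, 8, 25, 28, 32, 42, 44]

The merge sort proceeds by recursively splitting the array and merging sorted halves.
After all merges, the sorted array is [1, 5, 8, 25, 28, 32, 42, 44].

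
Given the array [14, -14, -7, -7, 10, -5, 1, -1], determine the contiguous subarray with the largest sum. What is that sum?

Using Kadane's algorithm on [14, -14, -7, -7, 10, -5, 1, -1]:

Scanning through the array:
Position 1 (value -14): max_ending_here = 0, max_so_far = 14
Position 2 (value -7): max_ending_here = -7, max_so_far = 14
Position 3 (value -7): max_ending_here = -7, max_so_far = 14
Position 4 (value 10): max_ending_here = 10, max_so_far = 14
Position 5 (value -5): max_ending_here = 5, max_so_far = 14
Position 6 (value 1): max_ending_here = 6, max_so_far = 14
Position 7 (value -1): max_ending_here = 5, max_so_far = 14

Maximum subarray: [14]
Maximum sum: 14

The maximum subarray is [14] with sum 14. This subarray runs from index 0 to index 0.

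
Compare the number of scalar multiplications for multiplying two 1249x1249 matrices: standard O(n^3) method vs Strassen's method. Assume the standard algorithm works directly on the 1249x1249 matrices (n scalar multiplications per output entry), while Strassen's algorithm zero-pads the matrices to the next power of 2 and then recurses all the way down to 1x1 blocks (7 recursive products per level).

Matrix multiplication for 1249x1249 matrices:

Strassen's algorithm requires power-of-2 dimensions. Pad 1249x1249 to 2048x2048 (next power of 2).

Standard algorithm: 1249^3 = 1948441249 multiplications
Strassen's algorithm: 7^(log2(2048)) = 7^11 = 1977326743 multiplications
Difference: 1948441249 - 1977326743 = -28885494 (Strassen uses MORE here due to padding overhead — for small or just-over-power-of-2 n, padding can outweigh the per-level savings)

Standard: 1948441249 multiplications (1249^3). Strassen: 1977326743 multiplications (7^11, after padding to 2048x2048). Strassen reduces 8 recursive multiplications to 7 at each level.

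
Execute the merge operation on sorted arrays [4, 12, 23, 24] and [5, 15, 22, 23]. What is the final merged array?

Merging process:

Compare 4 vs 5: take 4 from left. Merged: [4]
Compare 12 vs 5: take 5 from right. Merged: [4, 5]
Compare 12 vs 15: take 12 from left. Merged: [4, 5, 12]
Compare 23 vs 15: take 15 from right. Merged: [4, 5, 12, 15]
Compare 23 vs 22: take 22 from right. Merged: [4, 5, 12, 15, 22]
Compare 23 vs 23: take 23 from left. Merged: [4, 5, 12, 15, 22, 23]
Compare 24 vs 23: take 23 from right. Merged: [4, 5, 12, 15, 22, 23, 23]
Append remaining from left: [24]. Merged: [4, 5, 12, 15, 22, 23, 23, 24]

Final merged array: [4, 5, 12, 15, 22, 23, 23, 24]
Total comparisons: 7

The merged array is [4, 5, 12, 15, 22, 23, 23, 24], requiring 7 comparisons. The merge step runs in O(n) time where n is the total number of elements.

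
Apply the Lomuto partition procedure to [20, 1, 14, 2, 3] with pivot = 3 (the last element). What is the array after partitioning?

Lomuto partition with pivot = 3:

Initial array: [20, 1, 14, 2, 3]

arr[0]=20 > 3: no swap
arr[1]=1 <= 3: swap with position 0, array becomes [1, 20, 14, 2, 3]
arr[2]=14 > 3: no swap
arr[3]=2 <= 3: swap with position 1, array becomes [1, 2, 14, 20, 3]

Place pivot at position 2: [1, 2, 3, 20, 14]
Pivot position: 2

After partitioning with pivot 3, the array becomes [1, 2, 3, 20, 14]. The pivot is placed at index 2. All elements to the left of the pivot are <= 3, and all elements to the right are > 3.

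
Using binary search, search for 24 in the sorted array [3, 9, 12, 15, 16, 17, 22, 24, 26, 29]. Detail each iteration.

Binary search for 24 in [3, 9, 12, 15, 16, 17, 22, 24, 26, 29]:

lo=0, hi=9, mid=4, arr[mid]=16 -> 16 < 24, search right half
lo=5, hi=9, mid=7, arr[mid]=24 -> Found target at index 7!

Binary search finds 24 at index 7 after 2 comparisons. The search repeatedly halves the search space by comparing with the middle element.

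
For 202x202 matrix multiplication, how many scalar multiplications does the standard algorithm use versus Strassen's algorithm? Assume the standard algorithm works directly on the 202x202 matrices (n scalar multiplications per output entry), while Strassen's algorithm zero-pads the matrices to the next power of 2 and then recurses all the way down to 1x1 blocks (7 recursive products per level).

Matrix multiplication for 202x202 matrices:

Strassen's algorithm requires power-of-2 dimensions. Pad 202x202 to 256x256 (next power of 2).

Standard algorithm: 202^3 = 8242408 multiplications
Strassen's algorithm: 7^(log2(256)) = 7^8 = 5764801 multiplications
Savings: 8242408 - 5764801 = 2477607 multiplications

Standard: 8242408 multiplications (202^3). Strassen: 5764801 multiplications (7^8, after padding to 256x256). Strassen reduces 8 recursive multiplications to 7 at each level.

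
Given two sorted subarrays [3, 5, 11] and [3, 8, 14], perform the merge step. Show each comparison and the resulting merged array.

Merging process:

Compare 3 vs 3: take 3 from left. Merged: [3]
Compare 5 vs 3: take 3 from right. Merged: [3, 3]
Compare 5 vs 8: take 5 from left. Merged: [3, 3, 5]
Compare 11 vs 8: take 8 from right. Merged: [3, 3, 5, 8]
Compare 11 vs 14: take 11 from left. Merged: [3, 3, 5, 8, 11]
Append remaining from right: [14]. Merged: [3, 3, 5, 8, 11, 14]

Final merged array: [3, 3, 5, 8, 11, 14]
Total comparisons: 5

The merged array is [3, 3, 5, 8, 11, 14], requiring 5 comparisons. The merge step runs in O(n) time where n is the total number of elements.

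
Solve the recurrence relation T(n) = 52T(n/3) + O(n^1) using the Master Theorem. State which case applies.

Master Theorem for T(n) = 52T(n/3) + O(n^1):

a = 52, b = 3, c = 1
log_b(a) = log_3(52) = 3.5966

Case 1: c = 1 < log_3(52) = 3.5966
T(n) = O(n^(log_3 52))

For T(n) = 52T(n/3) + O(n^1): log_3(52) = 3.5966. This is Case 1 of the Master Theorem (c < log_b(a), work dominated by leaves), giving O(n^(log_3 52)).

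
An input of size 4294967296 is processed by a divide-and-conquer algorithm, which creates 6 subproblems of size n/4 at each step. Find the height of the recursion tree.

For divide and conquer with division factor 4:

Problem sizes at each level:
Level 0: 4294967296
Level 1: 1073741824
Level 2: 268435456
Level 3: 67108864
Level 4: 16777216
Level 5: 4194304
Level 6: 1048576
Level 7: 262144
Level 8: 65536
Level 9: 16384
Level 10: 4096
Level 11: 1024
Level 12: 256
Level 13: 64
Level 14: 16
Level 15: 4
Level 16: 1

The root is level 0 and the size-1 base case is level 16 (the tree spans levels 0 through 16, i.e. 17 levels counting the root), so the depth is the number of divisions: log_4(4294967296) = 16

The recursion tree depth is log_4(4294967296) = 16. At each level, the problem size is divided by 4, so it takes 16 divisions to reduce to a base case of size 1. The algorithm makes 6 recursive calls at each level.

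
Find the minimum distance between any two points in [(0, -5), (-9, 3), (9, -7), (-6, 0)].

Computing all pairwise distances among 4 points:

d((0, -5), (-9, 3)) = 12.0416
d((0, -5), (9, -7)) = 9.2195
d((0, -5), (-6, 0)) = 7.8102
d((-9, 3), (9, -7)) = 20.5913
d((-9, 3), (-6, 0)) = 4.2426 <-- minimum
d((9, -7), (-6, 0)) = 16.5529

Closest pair: (-9, 3) and (-6, 0) with distance 4.2426

The closest pair is (-9, 3) and (-6, 0) with Euclidean distance 4.2426. For 4 points, brute-force pairwise comparison is shown above. For large n, the divide-and-conquer algorithm (sort by x, recurse on halves, check the dividing strip) achieves O(n log n).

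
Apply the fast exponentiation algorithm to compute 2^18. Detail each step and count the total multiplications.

Computing 2^18 by squaring (build up from 2^1; each line after the first costs one multiplication):

2^1 = 2
2^2 = (2^1)^2 = 2^2 = 4
2^4 = (2^2)^2 = 4^2 = 16
2^8 = (2^4)^2 = 16^2 = 256
2^9 = 2 * 2^8 = 2 * 256 = 512
2^18 = (2^9)^2 = 512^2 = 262144

Result: 262144
Multiplications needed: 5 (5 lines after 2^1)

2^18 = 262144. Using exponentiation by squaring, this requires 5 multiplications. The key idea: if the exponent is even, square the half-power; if odd, multiply by the base once.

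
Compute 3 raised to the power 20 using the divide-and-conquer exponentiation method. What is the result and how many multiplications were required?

Computing 3^20 by squaring (build up from 3^1; each line after the first costs one multiplication):

3^1 = 3
3^2 = (3^1)^2 = 3^2 = 9
3^4 = (3^2)^2 = 9^2 = 81
3^5 = 3 * 3^4 = 3 * 81 = 243
3^10 = (3^5)^2 = 243^2 = 59049
3^20 = (3^10)^2 = 59049^2 = 3486784401

Result: 3486784401
Multiplications needed: 5 (5 lines after 3^1)

3^20 = 3486784401. Using exponentiation by squaring, this requires 5 multiplications. The key idea: if the exponent is even, square the half-power; if odd, multiply by the base once.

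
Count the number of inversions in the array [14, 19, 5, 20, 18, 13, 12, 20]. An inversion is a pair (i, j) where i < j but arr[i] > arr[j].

Finding inversions in [14, 19, 5, 20, 18, 13, 12, 20]:

(0, 2): arr[0]=14 > arr[2]=5
(0, 5): arr[0]=14 > arr[5]=13
(0, 6): arr[0]=14 > arr[6]=12
(1, 2): arr[1]=19 > arr[2]=5
(1, 4): arr[1]=19 > arr[4]=18
(1, 5): arr[1]=19 > arr[5]=13
(1, 6): arr[1]=19 > arr[6]=12
(3, 4): arr[3]=20 > arr[4]=18
(3, 5): arr[3]=20 > arr[5]=13
(3, 6): arr[3]=20 > arr[6]=12
(4, 5): arr[4]=18 > arr[5]=13
(4, 6): arr[4]=18 > arr[6]=12
(5, 6): arr[5]=13 > arr[6]=12

Total inversions: 13

The array has 13 inversion(s): (0,2), (0,5), (0,6), (1,2), (1,4), (1,5), (1,6), (3,4), (3,5), (3,6), (4,5), (4,6), (5,6). Each pair (i,j) satisfies i < j and arr[i] > arr[j].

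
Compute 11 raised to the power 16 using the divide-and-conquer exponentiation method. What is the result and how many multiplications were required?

Computing 11^16 by squaring (build up from 11^1; each line after the first costs one multiplication):

11^1 = 11
11^2 = (11^1)^2 = 11^2 = 121
11^4 = (11^2)^2 = 121^2 = 14641
11^8 = (11^4)^2 = 14641^2 = 214358881
11^16 = (11^8)^2 = 214358881^2 = 45949729863572161

Result: 45949729863572161
Multiplications needed: 4 (4 lines after 11^1)

11^16 = 45949729863572161. Using exponentiation by squaring, this requires 4 multiplications. The key idea: if the exponent is even, square the half-power; if odd, multiply by the base once.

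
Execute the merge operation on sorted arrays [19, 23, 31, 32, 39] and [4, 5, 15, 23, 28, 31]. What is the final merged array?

Merging process:

Compare 19 vs 4: take 4 from right. Merged: [4]
Compare 19 vs 5: take 5 from right. Merged: [4, 5]
Compare 19 vs 15: take 15 from right. Merged: [4, 5, 15]
Compare 19 vs 23: take 19 from left. Merged: [4, 5, 15, 19]
Compare 23 vs 23: take 23 from left. Merged: [4, 5, 15, 19, 23]
Compare 31 vs 23: take 23 from right. Merged: [4, 5, 15, 19, 23, 23]
Compare 31 vs 28: take 28 from right. Merged: [4, 5, 15, 19, 23, 23, 28]
Compare 31 vs 31: take 31 from left. Merged: [4, 5, 15, 19, 23, 23, 28, 31]
Compare 32 vs 31: take 31 from right. Merged: [4, 5, 15, 19, 23, 23, 28, 31, 31]
Append remaining from left: [32, 39]. Merged: [4, 5, 15, 19, 23, 23, 28, 31, 31, 32, 39]

Final merged array: [4, 5, 15, 19, 23, 23, 28, 31, 31, 32, 39]
Total comparisons: 9

The merged array is [4, 5, 15, 19, 23, 23, 28, 31, 31, 32, 39], requiring 9 comparisons. The merge step runs in O(n) time where n is the total number of elements.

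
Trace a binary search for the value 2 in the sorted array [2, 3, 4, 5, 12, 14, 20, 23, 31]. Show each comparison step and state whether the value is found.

Binary search for 2 in [2, 3, 4, 5, 12, 14, 20, 23, 31]:

lo=0, hi=8, mid=4, arr[mid]=12 -> 12 > 2, search left half
lo=0, hi=3, mid=1, arr[mid]=3 -> 3 > 2, search left half
lo=0, hi=0, mid=0, arr[mid]=2 -> Found target at index 0!

Binary search finds 2 at index 0 after 3 comparisons. The search repeatedly halves the search space by comparing with the middle element.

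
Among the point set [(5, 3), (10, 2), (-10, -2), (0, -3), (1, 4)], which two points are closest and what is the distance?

Computing all pairwise distances among 5 points:

d((5, 3), (10, 2)) = 5.099
d((5, 3), (-10, -2)) = 15.8114
d((5, 3), (0, -3)) = 7.8102
d((5, 3), (1, 4)) = 4.1231 <-- minimum
d((10, 2), (-10, -2)) = 20.3961
d((10, 2), (0, -3)) = 11.1803
d((10, 2), (1, 4)) = 9.2195
d((-10, -2), (0, -3)) = 10.0499
d((-10, -2), (1, 4)) = 12.53
d((0, -3), (1, 4)) = 7.0711

Closest pair: (5, 3) and (1, 4) with distance 4.1231

The closest pair is (5, 3) and (1, 4) with Euclidean distance 4.1231. For 5 points, brute-force pairwise comparison is shown above. For large n, the divide-and-conquer algorithm (sort by x, recurse on halves, check the dividing strip) achieves O(n log n).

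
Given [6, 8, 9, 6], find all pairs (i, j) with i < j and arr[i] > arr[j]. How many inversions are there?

Finding inversions in [6, 8, 9, 6]:

(1, 3): arr[1]=8 > arr[3]=6
(2, 3): arr[2]=9 > arr[3]=6

Total inversions: 2

The array has 2 inversion(s): (1,3), (2,3). Each pair (i,j) satisfies i < j and arr[i] > arr[j].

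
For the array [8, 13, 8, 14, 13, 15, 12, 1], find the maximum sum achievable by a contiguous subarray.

Using Kadane's algorithm on [8, 13, 8, 14, 13, 15, 12, 1]:

Scanning through the array:
Position 1 (value 13): max_ending_here = 21, max_so_far = 21
Position 2 (value 8): max_ending_here = 29, max_so_far = 29
Position 3 (value 14): max_ending_here = 43, max_so_far = 43
Position 4 (value 13): max_ending_here = 56, max_so_far = 56
Position 5 (value 15): max_ending_here = 71, max_so_far = 71
Position 6 (value 12): max_ending_here = 83, max_so_far = 83
Position 7 (value 1): max_ending_here = 84, max_so_far = 84

Maximum subarray: [8, 13, 8, 14, 13, 15, 12, 1]
Maximum sum: 84

The maximum subarray is [8, 13, 8, 14, 13, 15, 12, 1] with sum 84. This subarray runs from index 0 to index 7.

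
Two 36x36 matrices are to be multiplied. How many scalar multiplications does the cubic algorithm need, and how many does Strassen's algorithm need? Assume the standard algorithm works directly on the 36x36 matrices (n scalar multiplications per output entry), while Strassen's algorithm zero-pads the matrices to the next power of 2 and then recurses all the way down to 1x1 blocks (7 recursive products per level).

Matrix multiplication for 36x36 matrices:

Strassen's algorithm requires power-of-2 dimensions. Pad 36x36 to 64x64 (next power of 2).

Standard algorithm: 36^3 = 46656 multiplications
Strassen's algorithm: 7^(log2(64)) = 7^6 = 117649 multiplications
Difference: 46656 - 117649 = -70993 (Strassen uses MORE here due to padding overhead — for small or just-over-power-of-2 n, padding can outweigh the per-level savings)

Standard: 46656 multiplications (36^3). Strassen: 117649 multiplications (7^6, after padding to 64x64). Strassen reduces 8 recursive multiplications to 7 at each level.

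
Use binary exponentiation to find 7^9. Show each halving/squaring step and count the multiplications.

Computing 7^9 by squaring (build up from 7^1; each line after the first costs one multiplication):

7^1 = 7
7^2 = (7^1)^2 = 7^2 = 49
7^4 = (7^2)^2 = 49^2 = 2401
7^8 = (7^4)^2 = 2401^2 = 5764801
7^9 = 7 * 7^8 = 7 * 5764801 = 40353607

Result: 40353607
Multiplications needed: 4 (4 lines after 7^1)

7^9 = 40353607. Using exponentiation by squaring, this requires 4 multiplications. The key idea: if the exponent is even, square the half-power; if odd, multiply by the base once.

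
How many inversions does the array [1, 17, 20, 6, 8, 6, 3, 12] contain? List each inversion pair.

Finding inversions in [1, 17, 20, 6, 8, 6, 3, 12]:

(1, 3): arr[1]=17 > arr[3]=6
(1, 4): arr[1]=17 > arr[4]=8
(1, 5): arr[1]=17 > arr[5]=6
(1, 6): arr[1]=17 > arr[6]=3
(1, 7): arr[1]=17 > arr[7]=12
(2, 3): arr[2]=20 > arr[3]=6
(2, 4): arr[2]=20 > arr[4]=8
(2, 5): arr[2]=20 > arr[5]=6
(2, 6): arr[2]=20 > arr[6]=3
(2, 7): arr[2]=20 > arr[7]=12
(3, 6): arr[3]=6 > arr[6]=3
(4, 5): arr[4]=8 > arr[5]=6
(4, 6): arr[4]=8 > arr[6]=3
(5, 6): arr[5]=6 > arr[6]=3

Total inversions: 14

The array has 14 inversion(s): (1,3), (1,4), (1,5), (1,6), (1,7), (2,3), (2,4), (2,5), (2,6), (2,7), (3,6), (4,5), (4,6), (5,6). Each pair (i,j) satisfies i < j and arr[i] > arr[j].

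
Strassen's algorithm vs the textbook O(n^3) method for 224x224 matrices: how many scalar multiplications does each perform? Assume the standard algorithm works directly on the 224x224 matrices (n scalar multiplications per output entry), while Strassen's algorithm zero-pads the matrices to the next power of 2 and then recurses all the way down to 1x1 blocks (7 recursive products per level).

Matrix multiplication for 224x224 matrices:

Strassen's algorithm requires power-of-2 dimensions. Pad 224x224 to 256x256 (next power of 2).

Standard algorithm: 224^3 = 11239424 multiplications
Strassen's algorithm: 7^(log2(256)) = 7^8 = 5764801 multiplications
Savings: 11239424 - 5764801 = 5474623 multiplications

Standard: 11239424 multiplications (224^3). Strassen: 5764801 multiplications (7^8, after padding to 256x256). Strassen reduces 8 recursive multiplications to 7 at each level.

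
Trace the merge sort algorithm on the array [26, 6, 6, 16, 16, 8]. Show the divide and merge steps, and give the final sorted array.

Merge sort trace:

Split: [26, 6, 6, 16, 16, 8] -> [26, 6, 6] and [16, 16, 8]
  Split: [26, 6, 6] -> [26] and [6, 6]
    Split: [6, 6] -> [6] and [6]
    Merge: [6] + [6] -> [6, 6]
  Merge: [26] + [6, 6] -> [6, 6, 26]
  Split: [16, 16, 8] -> [16] and [16, 8]
    Split: [16, 8] -> [16] and [8]
    Merge: [16] + [8] -> [8, 16]
  Merge: [16] + [8, 16] -> [8, 16, 16]
Merge: [6, 6, 26] + [8, 16, 16] -> [6, 6, 8, 16, 16, 26]

Final sorted array: [6, 6, 8, 16, 16, 26]

The merge sort proceeds by recursively splitting the array and merging sorted halves.
After all merges, the sorted array is [6, 6, 8, 16, 16, 26].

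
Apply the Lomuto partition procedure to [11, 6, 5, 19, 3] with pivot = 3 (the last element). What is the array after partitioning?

Lomuto partition with pivot = 3:

Initial array: [11, 6, 5, 19, 3]

arr[0]=11 > 3: no swap
arr[1]=6 > 3: no swap
arr[2]=5 > 3: no swap
arr[3]=19 > 3: no swap

Place pivot at position 0: [3, 6, 5, 19, 11]
Pivot position: 0

After partitioning with pivot 3, the array becomes [3, 6, 5, 19, 11]. The pivot is placed at index 0. All elements to the left of the pivot are <= 3, and all elements to the right are > 3.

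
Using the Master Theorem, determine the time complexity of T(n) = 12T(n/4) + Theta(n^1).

Master Theorem for T(n) = 12T(n/4) + O(n^1):

a = 12, b = 4, c = 1
log_b(a) = log_4(12) = 1.7925

Case 1: c = 1 < log_4(12) = 1.7925
T(n) = O(n^(log_4 12))

For T(n) = 12T(n/4) + O(n^1): log_4(12) = 1.7925. This is Case 1 of the Master Theorem (c < log_b(a), work dominated by leaves), giving O(n^(log_4 12)).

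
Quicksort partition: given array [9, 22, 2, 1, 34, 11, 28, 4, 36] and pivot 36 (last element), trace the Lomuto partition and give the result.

Lomuto partition with pivot = 36:

Initial array: [9, 22, 2, 1, 34, 11, 28, 4, 36]

arr[0]=9 <= 36: swap with position 0, array becomes [9, 22, 2, 1, 34, 11, 28, 4, 36]
arr[1]=22 <= 36: swap with position 1, array becomes [9, 22, 2, 1, 34, 11, 28, 4, 36]
arr[2]=2 <= 36: swap with position 2, array becomes [9, 22, 2, 1, 34, 11, 28, 4, 36]
arr[3]=1 <= 36: swap with position 3, array becomes [9, 22, 2, 1, 34, 11, 28, 4, 36]
arr[4]=34 <= 36: swap with position 4, array becomes [9, 22, 2, 1, 34, 11, 28, 4, 36]
arr[5]=11 <= 36: swap with position 5, array becomes [9, 22, 2, 1, 34, 11, 28, 4, 36]
arr[6]=28 <= 36: swap with position 6, array becomes [9, 22, 2, 1, 34, 11, 28, 4, 36]
arr[7]=4 <= 36: swap with position 7, array becomes [9, 22, 2, 1, 34, 11, 28, 4, 36]

Place pivot at position 8: [9, 22, 2, 1, 34, 11, 28, 4, 36]
Pivot position: 8

After partitioning with pivot 36, the array becomes [9, 22, 2, 1, 34, 11, 28, 4, 36]. The pivot is placed at index 8. All elements to the left of the pivot are <= 36, and all elements to the right are > 36.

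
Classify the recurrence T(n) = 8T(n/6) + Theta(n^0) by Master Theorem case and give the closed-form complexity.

Master Theorem for T(n) = 8T(n/6) + O(n^0):

a = 8, b = 6, c = 0
log_b(a) = log_6(8) = 1.1606

Case 1: c = 0 < log_6(8) = 1.1606
T(n) = O(n^(log_6 8))

For T(n) = 8T(n/6) + O(n^0): log_6(8) = 1.1606. This is Case 1 of the Master Theorem (c < log_b(a), work dominated by leaves), giving O(n^(log_6 8)).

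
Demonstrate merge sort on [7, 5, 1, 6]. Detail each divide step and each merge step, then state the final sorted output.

Merge sort trace:

Split: [7, 5, 1, 6] -> [7, 5] and [1, 6]
  Split: [7, 5] -> [7] and [5]
  Merge: [7] + [5] -> [5, 7]
  Split: [1, 6] -> [1] and [6]
  Merge: [1] + [6] -> [1, 6]
Merge: [5, 7] + [1, 6] -> [1, 5, 6, 7]

Final sorted array: [1, 5, 6, 7]

The merge sort proceeds by recursively splitting the array and merging sorted halves.
After all merges, the sorted array is [1, 5, 6, 7].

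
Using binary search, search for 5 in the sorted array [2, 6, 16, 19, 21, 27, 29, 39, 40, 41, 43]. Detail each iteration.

Binary search for 5 in [2, 6, 16, 19, 21, 27, 29, 39, 40, 41, 43]:

lo=0, hi=10, mid=5, arr[mid]=27 -> 27 > 5, search left half
lo=0, hi=4, mid=2, arr[mid]=16 -> 16 > 5, search left half
lo=0, hi=1, mid=0, arr[mid]=2 -> 2 < 5, search right half
lo=1, hi=1, mid=1, arr[mid]=6 -> 6 > 5, search left half
lo=1 > hi=0, target 5 not found

Binary search determines that 5 is not in the array after 4 comparisons. The search space was exhausted without finding the target.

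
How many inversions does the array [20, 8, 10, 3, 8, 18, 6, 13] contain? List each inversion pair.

Finding inversions in [20, 8, 10, 3, 8, 18, 6, 13]:

(0, 1): arr[0]=20 > arr[1]=8
(0, 2): arr[0]=20 > arr[2]=10
(0, 3): arr[0]=20 > arr[3]=3
(0, 4): arr[0]=20 > arr[4]=8
(0, 5): arr[0]=20 > arr[5]=18
(0, 6): arr[0]=20 > arr[6]=6
(0, 7): arr[0]=20 > arr[7]=13
(1, 3): arr[1]=8 > arr[3]=3
(1, 6): arr[1]=8 > arr[6]=6
(2, 3): arr[2]=10 > arr[3]=3
(2, 4): arr[2]=10 > arr[4]=8
(2, 6): arr[2]=10 > arr[6]=6
(4, 6): arr[4]=8 > arr[6]=6
(5, 6): arr[5]=18 > arr[6]=6
(5, 7): arr[5]=18 > arr[7]=13

Total inversions: 15

The array has 15 inversion(s): (0,1), (0,2), (0,3), (0,4), (0,5), (0,6), (0,7), (1,3), (1,6), (2,3), (2,4), (2,6), (4,6), (5,6), (5,7). Each pair (i,j) satisfies i < j and arr[i] > arr[j].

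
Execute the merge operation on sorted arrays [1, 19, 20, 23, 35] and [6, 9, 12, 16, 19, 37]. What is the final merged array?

Merging process:

Compare 1 vs 6: take 1 from left. Merged: [1]
Compare 19 vs 6: take 6 from right. Merged: [1, 6]
Compare 19 vs 9: take 9 from right. Merged: [1, 6, 9]
Compare 19 vs 12: take 12 from right. Merged: [1, 6, 9, 12]
Compare 19 vs 16: take 16 from right. Merged: [1, 6, 9, 12, 16]
Compare 19 vs 19: take 19 from left. Merged: [1, 6, 9, 12, 16, 19]
Compare 20 vs 19: take 19 from right. Merged: [1, 6, 9, 12, 16, 19, 19]
Compare 20 vs 37: take 20 from left. Merged: [1, 6, 9, 12, 16, 19, 19, 20]
Compare 23 vs 37: take 23 from left. Merged: [1, 6, 9, 12, 16, 19, 19, 20, 23]
Compare 35 vs 37: take 35 from left. Merged: [1, 6, 9, 12, 16, 19, 19, 20, 23, 35]
Append remaining from right: [37]. Merged: [1, 6, 9, 12, 16, 19, 19, 20, 23, 35, 37]

Final merged array: [1, 6, 9, 12, 16, 19, 19, 20, 23, 35, 37]
Total comparisons: 10

The merged array is [1, 6, 9, 12, 16, 19, 19, 20, 23, 35, 37], requiring 10 comparisons. The merge step runs in O(n) time where n is the total number of elements.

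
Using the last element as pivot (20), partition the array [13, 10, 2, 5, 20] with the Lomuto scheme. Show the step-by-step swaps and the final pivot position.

Lomuto partition with pivot = 20:

Initial array: [13, 10, 2, 5, 20]

arr[0]=13 <= 20: swap with position 0, array becomes [13, 10, 2, 5, 20]
arr[1]=10 <= 20: swap with position 1, array becomes [13, 10, 2, 5, 20]
arr[2]=2 <= 20: swap with position 2, array becomes [13, 10, 2, 5, 20]
arr[3]=5 <= 20: swap with position 3, array becomes [13, 10, 2, 5, 20]

Place pivot at position 4: [13, 10, 2, 5, 20]
Pivot position: 4

After partitioning with pivot 20, the array becomes [13, 10, 2, 5, 20]. The pivot is placed at index 4. All elements to the left of the pivot are <= 20, and all elements to the right are > 20.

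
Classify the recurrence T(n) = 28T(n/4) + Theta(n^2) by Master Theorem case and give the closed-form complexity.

Master Theorem for T(n) = 28T(n/4) + O(n^2):

a = 28, b = 4, c = 2
log_b(a) = log_4(28) = 2.4037

Case 1: c = 2 < log_4(28) = 2.4037
T(n) = O(n^(log_4 28))

For T(n) = 28T(n/4) + O(n^2): log_4(28) = 2.4037. This is Case 1 of the Master Theorem (c < log_b(a), work dominated by leaves), giving O(n^(log_4 28)).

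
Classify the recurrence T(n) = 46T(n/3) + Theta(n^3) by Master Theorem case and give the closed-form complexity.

Master Theorem for T(n) = 46T(n/3) + O(n^3):

a = 46, b = 3, c = 3
log_b(a) = log_3(46) = 3.4850

Case 1: c = 3 < log_3(46) = 3.4850
T(n) = O(n^(log_3 46))

For T(n) = 46T(n/3) + O(n^3): log_3(46) = 3.4850. This is Case 1 of the Master Theorem (c < log_b(a), work dominated by leaves), giving O(n^(log_3 46)).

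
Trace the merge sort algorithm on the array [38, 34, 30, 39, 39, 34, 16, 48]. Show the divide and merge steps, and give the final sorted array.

Merge sort trace:

Split: [38, 34, 30, 39, 39, 34, 16, 48] -> [38, 34, 30, 39] and [39, 34, 16, 48]
  Split: [38, 34, 30, 39] -> [38, 34] and [30, 39]
    Split: [38, 34] -> [38] and [34]
    Merge: [38] + [34] -> [34, 38]
    Split: [30, 39] -> [30] and [39]
    Merge: [30] + [39] -> [30, 39]
  Merge: [34, 38] + [30, 39] -> [30, 34, 38, 39]
  Split: [39, 34, 16, 48] -> [39, 34] and [16, 48]
    Split: [39, 34] -> [39] and [34]
    Merge: [39] + [34] -> [34, 39]
    Split: [16, 48] -> [16] and [48]
    Merge: [16] + [48] -> [16, 48]
  Merge: [34, 39] + [16, 48] -> [16, 34, 39, 48]
Merge: [30, 34, 38, 39] + [16, 34, 39, 48] -> [16, 30, 34, 34, 38, 39, 39, 48]

Final sorted array: [16, 30, 34, 34, 38, 39, 39, 48]

The merge sort proceeds by recursively splitting the array and merging sorted halves.
After all merges, the sorted array is [16, 30, 34, 34, 38, 39, 39, 48].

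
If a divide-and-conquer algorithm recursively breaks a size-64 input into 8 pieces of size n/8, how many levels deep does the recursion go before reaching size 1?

For divide and conquer with division factor 8:

Problem sizes at each level:
Level 0: 64
Level 1: 8
Level 2: 1

The root is level 0 and the size-1 base case is level 2 (the tree spans levels 0 through 2, i.e. 3 levels counting the root), so the depth is the number of divisions: log_8(64) = 2

The recursion tree depth is log_8(64) = 2. At each level, the problem size is divided by 8, so it takes 2 divisions to reduce to a base case of size 1. The algorithm makes 8 recursive calls at each level.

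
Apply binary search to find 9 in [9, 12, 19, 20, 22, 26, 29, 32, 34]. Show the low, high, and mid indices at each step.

Binary search for 9 in [9, 12, 19, 20, 22, 26, 29, 32, 34]:

lo=0, hi=8, mid=4, arr[mid]=22 -> 22 > 9, search left half
lo=0, hi=3, mid=1, arr[mid]=12 -> 12 > 9, search left half
lo=0, hi=0, mid=0, arr[mid]=9 -> Found target at index 0!

Binary search finds 9 at index 0 after 3 comparisons. The search repeatedly halves the search space by comparing with the middle element.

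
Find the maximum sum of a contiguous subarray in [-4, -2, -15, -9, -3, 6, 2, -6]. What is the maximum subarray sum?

Using Kadane's algorithm on [-4, -2, -15, -9, -3, 6, 2, -6]:

Scanning through the array:
Position 1 (value -2): max_ending_here = -2, max_so_far = -2
Position 2 (value -15): max_ending_here = -15, max_so_far = -2
Position 3 (value -9): max_ending_here = -9, max_so_far = -2
Position 4 (value -3): max_ending_here = -3, max_so_far = -2
Position 5 (value 6): max_ending_here = 6, max_so_far = 6
Position 6 (value 2): max_ending_here = 8, max_so_far = 8
Position 7 (value -6): max_ending_here = 2, max_so_far = 8

Maximum subarray: [6, 2]
Maximum sum: 8

The maximum subarray is [6, 2] with sum 8. This subarray runs from index 5 to index 6.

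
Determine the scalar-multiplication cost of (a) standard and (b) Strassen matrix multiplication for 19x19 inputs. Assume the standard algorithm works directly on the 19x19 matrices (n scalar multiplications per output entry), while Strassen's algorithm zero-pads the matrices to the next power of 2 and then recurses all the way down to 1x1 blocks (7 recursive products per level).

Matrix multiplication for 19x19 matrices:

Strassen's algorithm requires power-of-2 dimensions. Pad 19x19 to 32x32 (next power of 2).

Standard algorithm: 19^3 = 6859 multiplications
Strassen's algorithm: 7^(log2(32)) = 7^5 = 16807 multiplications
Difference: 6859 - 16807 = -9948 (Strassen uses MORE here due to padding overhead — for small or just-over-power-of-2 n, padding can outweigh the per-level savings)

Standard: 6859 multiplications (19^3). Strassen: 16807 multiplications (7^5, after padding to 32x32). Strassen reduces 8 recursive multiplications to 7 at each level.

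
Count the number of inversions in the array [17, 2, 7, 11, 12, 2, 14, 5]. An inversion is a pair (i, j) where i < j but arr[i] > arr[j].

Finding inversions in [17, 2, 7, 11, 12, 2, 14, 5]:

(0, 1): arr[0]=17 > arr[1]=2
(0, 2): arr[0]=17 > arr[2]=7
(0, 3): arr[0]=17 > arr[3]=11
(0, 4): arr[0]=17 > arr[4]=12
(0, 5): arr[0]=17 > arr[5]=2
(0, 6): arr[0]=17 > arr[6]=14
(0, 7): arr[0]=17 > arr[7]=5
(2, 5): arr[2]=7 > arr[5]=2
(2, 7): arr[2]=7 > arr[7]=5
(3, 5): arr[3]=11 > arr[5]=2
(3, 7): arr[3]=11 > arr[7]=5
(4, 5): arr[4]=12 > arr[5]=2
(4, 7): arr[4]=12 > arr[7]=5
(6, 7): arr[6]=14 > arr[7]=5

Total inversions: 14

The array has 14 inversion(s): (0,1), (0,2), (0,3), (0,4), (0,5), (0,6), (0,7), (2,5), (2,7), (3,5), (3,7), (4,5), (4,7), (6,7). Each pair (i,j) satisfies i < j and arr[i] > arr[j].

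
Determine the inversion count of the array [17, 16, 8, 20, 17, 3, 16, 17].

Finding inversions in [17, 16, 8, 20, 17, 3, 16, 17]:

(0, 1): arr[0]=17 > arr[1]=16
(0, 2): arr[0]=17 > arr[2]=8
(0, 5): arr[0]=17 > arr[5]=3
(0, 6): arr[0]=17 > arr[6]=16
(1, 2): arr[1]=16 > arr[2]=8
(1, 5): arr[1]=16 > arr[5]=3
(2, 5): arr[2]=8 > arr[5]=3
(3, 4): arr[3]=20 > arr[4]=17
(3, 5): arr[3]=20 > arr[5]=3
(3, 6): arr[3]=20 > arr[6]=16
(3, 7): arr[3]=20 > arr[7]=17
(4, 5): arr[4]=17 > arr[5]=3
(4, 6): arr[4]=17 > arr[6]=16

Total inversions: 13

The array has 13 inversion(s): (0,1), (0,2), (0,5), (0,6), (1,2), (1,5), (2,5), (3,4), (3,5), (3,6), (3,7), (4,5), (4,6). Each pair (i,j) satisfies i < j and arr[i] > arr[j].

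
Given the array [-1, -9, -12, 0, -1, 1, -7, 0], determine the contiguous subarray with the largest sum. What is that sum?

Using Kadane's algorithm on [-1, -9, -12, 0, -1, 1, -7, 0]:

Scanning through the array:
Position 1 (value -9): max_ending_here = -9, max_so_far = -1
Position 2 (value -12): max_ending_here = -12, max_so_far = -1
Position 3 (value 0): max_ending_here = 0, max_so_far = 0
Position 4 (value -1): max_ending_here = -1, max_so_far = 0
Position 5 (value 1): max_ending_here = 1, max_so_far = 1
Position 6 (value -7): max_ending_here = -6, max_so_far = 1
Position 7 (value 0): max_ending_here = 0, max_so_far = 1

Maximum subarray: [1]
Maximum sum: 1

The maximum subarray is [1] with sum 1. This subarray runs from index 5 to index 5.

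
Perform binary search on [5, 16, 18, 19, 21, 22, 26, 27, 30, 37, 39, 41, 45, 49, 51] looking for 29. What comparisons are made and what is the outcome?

Binary search for 29 in [5, 16, 18, 19, 21, 22, 26, 27, 30, 37, 39, 41, 45, 49, 51]:

lo=0, hi=14, mid=7, arr[mid]=27 -> 27 < 29, search right half
lo=8, hi=14, mid=11, arr[mid]=41 -> 41 > 29, search left half
lo=8, hi=10, mid=9, arr[mid]=37 -> 37 > 29, search left half
lo=8, hi=8, mid=8, arr[mid]=30 -> 30 > 29, search left half
lo=8 > hi=7, target 29 not found

Binary search determines that 29 is not in the array after 4 comparisons. The search space was exhausted without finding the target.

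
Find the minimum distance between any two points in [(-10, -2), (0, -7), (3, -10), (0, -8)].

Computing all pairwise distances among 4 points:

d((-10, -2), (0, -7)) = 11.1803
d((-10, -2), (3, -10)) = 15.2643
d((-10, -2), (0, -8)) = 11.6619
d((0, -7), (3, -10)) = 4.2426
d((0, -7), (0, -8)) = 1.0 <-- minimum
d((3, -10), (0, -8)) = 3.6056

Closest pair: (0, -7) and (0, -8) with distance 1.0

The closest pair is (0, -7) and (0, -8) with Euclidean distance 1.0. For 4 points, brute-force pairwise comparison is shown above. For large n, the divide-and-conquer algorithm (sort by x, recurse on halves, check the dividing strip) achieves O(n log n).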